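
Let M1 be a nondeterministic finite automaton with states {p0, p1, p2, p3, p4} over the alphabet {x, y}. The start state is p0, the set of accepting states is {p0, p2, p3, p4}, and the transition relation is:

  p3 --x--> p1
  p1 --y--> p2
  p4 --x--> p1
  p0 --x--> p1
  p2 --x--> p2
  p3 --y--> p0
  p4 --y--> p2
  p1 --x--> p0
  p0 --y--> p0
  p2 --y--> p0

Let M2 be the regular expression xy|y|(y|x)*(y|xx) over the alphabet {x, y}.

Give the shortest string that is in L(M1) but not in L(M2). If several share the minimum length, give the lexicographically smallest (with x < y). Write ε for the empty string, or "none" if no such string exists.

ε

The empty string ε is accepted by M1 but not by M2.
Since ε is the unique shortest string, it is the required witness.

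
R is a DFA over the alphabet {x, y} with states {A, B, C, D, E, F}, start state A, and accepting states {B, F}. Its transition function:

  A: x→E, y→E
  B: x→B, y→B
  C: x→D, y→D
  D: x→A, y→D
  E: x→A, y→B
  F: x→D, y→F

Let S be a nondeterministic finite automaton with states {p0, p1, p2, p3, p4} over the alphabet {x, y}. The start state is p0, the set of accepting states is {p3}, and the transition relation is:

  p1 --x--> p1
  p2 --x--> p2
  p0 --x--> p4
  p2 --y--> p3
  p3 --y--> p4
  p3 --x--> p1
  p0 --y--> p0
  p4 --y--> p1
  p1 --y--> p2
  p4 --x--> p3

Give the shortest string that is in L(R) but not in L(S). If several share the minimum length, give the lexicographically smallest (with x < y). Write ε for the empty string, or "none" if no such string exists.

xy

The string xy is accepted by R but not by S.
No shorter string lies in the difference, and xy is the lexicographically first length-2 string in L(R) \ L(S).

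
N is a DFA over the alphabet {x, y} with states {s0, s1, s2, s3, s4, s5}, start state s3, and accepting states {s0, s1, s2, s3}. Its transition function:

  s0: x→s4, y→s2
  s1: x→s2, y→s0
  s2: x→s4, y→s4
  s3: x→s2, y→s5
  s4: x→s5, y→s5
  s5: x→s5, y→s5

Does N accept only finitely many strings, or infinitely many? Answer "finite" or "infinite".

The useful states (reachable from s3 and able to reach an accepting state) are {s2, s3}.
Restricted to these states the transition graph has no cycle, so every accepting path has bounded length and L is finite.

finite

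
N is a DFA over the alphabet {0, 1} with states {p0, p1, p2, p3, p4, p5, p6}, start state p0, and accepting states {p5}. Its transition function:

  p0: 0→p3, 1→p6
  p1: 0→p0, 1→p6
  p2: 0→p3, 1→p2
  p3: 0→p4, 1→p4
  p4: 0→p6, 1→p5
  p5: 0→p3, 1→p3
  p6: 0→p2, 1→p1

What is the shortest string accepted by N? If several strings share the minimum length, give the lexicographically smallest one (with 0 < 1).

001

A breadth-first search from p0 reaches an accepting state first via the path p0 → p3 → p4 → p5 on input 001.
No string of length < 3 is accepted (BFS exhausts all shorter strings without reaching an accepting state), and 001 is the lexicographically least accepting string of length 3.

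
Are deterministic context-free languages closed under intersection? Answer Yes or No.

DCFLs are closed under complement (normalise the DPDA to read all of its input, then flip the verdict). If they were also closed under intersection, De Morgan would make them closed under union; but {aⁿbⁿ : n≥0} and {aⁿb²ⁿ : n≥0} are DCFLs (push the a's; pop one per b, respectively one per two b's) whose union no deterministic PDA accepts: a DPDA for it would have a single run on aⁿb²ⁿ, accepting after the prefix aⁿbⁿ and accepting again after n more b's; an ordinary PDA that simulates it on a's and b's and, at any moment when it is accepting, may switch to reading only a fresh letter c while feeding each c to the simulation as a b, would accept aⁱbʲcᵏ (k≥1) exactly when both aⁱbʲ and aⁱbʲ⁺ᵏ are in the language, i.e. its language intersected with the regular set a*b*c⁺ would be exactly {aⁿbⁿcⁿ : n≥1} — impossible, since context-free languages are closed under intersection with regular sets and {aⁿbⁿcⁿ} is not context-free.

No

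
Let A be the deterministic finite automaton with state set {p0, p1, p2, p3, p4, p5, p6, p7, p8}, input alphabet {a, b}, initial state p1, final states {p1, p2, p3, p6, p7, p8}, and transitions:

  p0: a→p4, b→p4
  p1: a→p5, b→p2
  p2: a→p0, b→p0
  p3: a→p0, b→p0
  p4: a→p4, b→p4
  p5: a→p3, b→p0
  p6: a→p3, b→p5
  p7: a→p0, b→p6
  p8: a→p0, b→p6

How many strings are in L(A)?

3

The useful subgraph on states {p1, p2, p3, p5} is acyclic, so L(A) is finite; the longest accepting path visits 3 useful states, giving maximum string length 2.
Counting accepting paths from p1 by length: 1 of length 0, 1 of length 1, 1 of length 2. Total 3.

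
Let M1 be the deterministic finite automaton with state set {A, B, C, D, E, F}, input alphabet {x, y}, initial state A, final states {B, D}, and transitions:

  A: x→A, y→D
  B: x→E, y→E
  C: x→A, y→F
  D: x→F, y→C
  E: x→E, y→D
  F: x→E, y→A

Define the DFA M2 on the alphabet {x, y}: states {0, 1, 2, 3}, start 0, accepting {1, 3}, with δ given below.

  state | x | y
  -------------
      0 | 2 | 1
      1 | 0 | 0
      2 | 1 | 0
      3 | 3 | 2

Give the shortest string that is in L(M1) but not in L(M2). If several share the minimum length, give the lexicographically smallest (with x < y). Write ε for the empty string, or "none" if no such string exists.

The string xy is accepted by M1 but not by M2.
No shorter string lies in the difference, and xy is the lexicographically first length-2 string in L(M1) \ L(M2).

xy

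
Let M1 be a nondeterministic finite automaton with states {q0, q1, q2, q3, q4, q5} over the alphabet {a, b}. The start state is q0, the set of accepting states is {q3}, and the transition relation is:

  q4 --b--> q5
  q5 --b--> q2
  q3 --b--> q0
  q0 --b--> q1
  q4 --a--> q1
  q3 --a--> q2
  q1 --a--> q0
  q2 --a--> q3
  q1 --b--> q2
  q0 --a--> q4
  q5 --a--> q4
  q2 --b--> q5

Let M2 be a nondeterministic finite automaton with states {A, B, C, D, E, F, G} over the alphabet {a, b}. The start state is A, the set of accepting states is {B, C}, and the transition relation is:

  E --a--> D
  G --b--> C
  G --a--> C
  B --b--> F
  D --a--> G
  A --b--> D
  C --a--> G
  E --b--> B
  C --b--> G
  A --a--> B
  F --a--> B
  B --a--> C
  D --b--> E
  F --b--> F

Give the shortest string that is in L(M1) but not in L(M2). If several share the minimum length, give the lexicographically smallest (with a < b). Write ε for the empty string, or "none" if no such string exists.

bba

The string bba is accepted by M1 but not by M2.
No shorter string lies in the difference, and bba is the lexicographically first length-3 string in L(M1) \ L(M2).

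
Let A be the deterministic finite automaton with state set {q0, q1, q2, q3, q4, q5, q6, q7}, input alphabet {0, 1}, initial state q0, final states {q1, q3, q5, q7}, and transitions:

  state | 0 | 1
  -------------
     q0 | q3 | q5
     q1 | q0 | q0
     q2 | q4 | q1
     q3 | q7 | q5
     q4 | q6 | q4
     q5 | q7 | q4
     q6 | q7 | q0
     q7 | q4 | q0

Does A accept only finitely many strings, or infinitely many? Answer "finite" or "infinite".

infinite

State q4 is reachable from the start and can reach an accepting state, and it lies on the cycle q4 → q4.
Traversing that cycle any number of times yields accepted strings of unbounded length, so the language is infinite.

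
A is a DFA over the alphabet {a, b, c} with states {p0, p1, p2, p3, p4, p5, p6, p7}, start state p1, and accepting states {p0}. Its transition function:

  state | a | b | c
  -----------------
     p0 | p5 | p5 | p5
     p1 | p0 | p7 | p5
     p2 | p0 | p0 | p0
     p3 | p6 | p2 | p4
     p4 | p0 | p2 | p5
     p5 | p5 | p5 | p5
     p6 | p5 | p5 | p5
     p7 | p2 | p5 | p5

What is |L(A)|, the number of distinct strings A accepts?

The useful subgraph on states {p0, p1, p2, p7} is acyclic, so L(A) is finite; the longest accepting path visits 4 useful states, giving maximum string length 3.
Counting accepting paths from p1 by length: 1 of length 1, 3 of length 3. Total 4.

4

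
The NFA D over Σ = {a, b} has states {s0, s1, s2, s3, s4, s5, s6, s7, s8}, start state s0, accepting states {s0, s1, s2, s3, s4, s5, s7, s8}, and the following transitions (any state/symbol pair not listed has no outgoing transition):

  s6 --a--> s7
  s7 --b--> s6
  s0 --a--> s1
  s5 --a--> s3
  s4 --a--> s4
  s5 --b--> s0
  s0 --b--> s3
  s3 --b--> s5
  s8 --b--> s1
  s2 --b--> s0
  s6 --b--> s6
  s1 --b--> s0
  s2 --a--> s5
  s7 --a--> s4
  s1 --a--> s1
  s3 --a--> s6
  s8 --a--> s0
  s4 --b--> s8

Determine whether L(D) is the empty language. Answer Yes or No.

The empty string ε is accepted: the run s0 ends in the accepting state s0.
Since at least one string is accepted, L(D) is not empty.

No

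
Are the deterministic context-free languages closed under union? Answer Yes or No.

{aⁿbⁿ : n≥0} and {aⁿb²ⁿ : n≥0} are each accepted by a deterministic PDA (push the a's; pop one per b, respectively one per two b's), but their union U is not. Suppose a DPDA M accepted U. Being deterministic, M has a single run on aⁿb²ⁿ, and since aⁿbⁿ ∈ U that run passes through an accepting configuration right after consuming the prefix aⁿbⁿ and then goes on to accept again after n more b's. Build an ordinary (nondeterministic) PDA M′ that simulates M on a's and b's and, at any moment when M is in an accepting state, may switch to a second mode in which it reads only c's, feeding each c to M as a b; M′ accepts when M does. Then M′ accepts aⁱbʲcᵏ (k≥1) exactly when both aⁱbʲ ∈ U and aⁱbʲ⁺ᵏ ∈ U, and checking the four cases (i=j or j=2i, combined with j+k=i or j+k=2i) leaves only i=j=k: so L(M′) ∩ a*b*c⁺ = {aⁿbⁿcⁿ : n≥1} would be context-free, which it is not (pumping lemma) — contradiction. (The union is an unambiguous CFL; it is determinism, not unambiguity, that fails.)

No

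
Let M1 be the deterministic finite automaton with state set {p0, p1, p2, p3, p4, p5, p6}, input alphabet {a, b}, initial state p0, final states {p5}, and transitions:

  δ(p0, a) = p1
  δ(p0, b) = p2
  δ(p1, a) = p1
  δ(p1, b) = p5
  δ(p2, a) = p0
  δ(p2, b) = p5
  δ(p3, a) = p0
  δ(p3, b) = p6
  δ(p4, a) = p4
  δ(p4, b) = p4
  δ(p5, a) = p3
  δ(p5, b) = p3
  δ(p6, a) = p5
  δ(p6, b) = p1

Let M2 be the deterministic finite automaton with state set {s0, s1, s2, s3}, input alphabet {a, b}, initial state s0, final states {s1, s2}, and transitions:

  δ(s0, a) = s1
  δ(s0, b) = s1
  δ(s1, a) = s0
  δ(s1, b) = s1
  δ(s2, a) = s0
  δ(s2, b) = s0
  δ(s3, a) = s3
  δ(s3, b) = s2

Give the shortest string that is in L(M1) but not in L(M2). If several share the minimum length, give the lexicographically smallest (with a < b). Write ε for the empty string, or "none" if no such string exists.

The string ababa is accepted by M1 but not by M2.
No shorter string lies in the difference, and ababa is the lexicographically first length-5 string in L(M1) \ L(M2).

ababa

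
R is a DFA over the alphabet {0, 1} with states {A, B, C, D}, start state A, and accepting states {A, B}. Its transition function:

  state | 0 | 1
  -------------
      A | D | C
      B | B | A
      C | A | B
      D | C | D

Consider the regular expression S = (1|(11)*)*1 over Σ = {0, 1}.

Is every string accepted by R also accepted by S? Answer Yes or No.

The empty string ε is in L(R) but not in L(S).
So L(R) ⊄ L(S).

No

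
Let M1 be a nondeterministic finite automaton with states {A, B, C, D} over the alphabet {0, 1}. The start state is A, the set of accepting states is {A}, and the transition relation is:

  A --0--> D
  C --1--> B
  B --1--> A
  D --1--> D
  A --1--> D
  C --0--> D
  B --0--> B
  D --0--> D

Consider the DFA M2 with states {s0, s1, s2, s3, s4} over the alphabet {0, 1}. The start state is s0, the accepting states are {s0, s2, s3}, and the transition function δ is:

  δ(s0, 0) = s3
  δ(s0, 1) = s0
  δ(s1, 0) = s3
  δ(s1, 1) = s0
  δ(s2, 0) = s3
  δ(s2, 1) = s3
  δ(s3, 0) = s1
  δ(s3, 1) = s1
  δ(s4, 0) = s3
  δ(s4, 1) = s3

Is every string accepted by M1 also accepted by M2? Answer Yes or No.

Exploring the product automaton M1 × M2 from the start pair (A, s0), following both machines on each input symbol, reaches 4 state pairs: (A, s0), (D, s3), (D, s0), (D, s1).
M1 accepts in {A} and M2 accepts in {s0, s2, s3}. The reachable pairs whose M1-component is accepting are (A, s0); in each of them the M2-component is accepting too, so the product for L(M1) \ L(M2) (M1-component accepting, M2-component rejecting) has no reachable accepting pair and the difference is empty.
Hence every string in L(M1) is also in L(M2).

Yes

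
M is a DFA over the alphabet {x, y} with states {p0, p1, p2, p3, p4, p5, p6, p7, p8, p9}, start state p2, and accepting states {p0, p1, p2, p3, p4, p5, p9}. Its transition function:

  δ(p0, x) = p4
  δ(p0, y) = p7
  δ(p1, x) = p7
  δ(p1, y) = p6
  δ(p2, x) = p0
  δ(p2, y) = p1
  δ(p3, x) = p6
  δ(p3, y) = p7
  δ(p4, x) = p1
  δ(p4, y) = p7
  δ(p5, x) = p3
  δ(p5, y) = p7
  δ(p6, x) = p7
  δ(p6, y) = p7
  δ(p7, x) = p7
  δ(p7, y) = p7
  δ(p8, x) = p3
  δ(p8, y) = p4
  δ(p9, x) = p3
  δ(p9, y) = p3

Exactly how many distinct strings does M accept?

5

The useful subgraph on states {p0, p1, p2, p4} is acyclic, so L(M) is finite; the longest accepting path visits 4 useful states, giving maximum string length 3.
Counting accepting paths from p2 by length: 1 of length 0, 2 of length 1, 1 of length 2, 1 of length 3. Total 5.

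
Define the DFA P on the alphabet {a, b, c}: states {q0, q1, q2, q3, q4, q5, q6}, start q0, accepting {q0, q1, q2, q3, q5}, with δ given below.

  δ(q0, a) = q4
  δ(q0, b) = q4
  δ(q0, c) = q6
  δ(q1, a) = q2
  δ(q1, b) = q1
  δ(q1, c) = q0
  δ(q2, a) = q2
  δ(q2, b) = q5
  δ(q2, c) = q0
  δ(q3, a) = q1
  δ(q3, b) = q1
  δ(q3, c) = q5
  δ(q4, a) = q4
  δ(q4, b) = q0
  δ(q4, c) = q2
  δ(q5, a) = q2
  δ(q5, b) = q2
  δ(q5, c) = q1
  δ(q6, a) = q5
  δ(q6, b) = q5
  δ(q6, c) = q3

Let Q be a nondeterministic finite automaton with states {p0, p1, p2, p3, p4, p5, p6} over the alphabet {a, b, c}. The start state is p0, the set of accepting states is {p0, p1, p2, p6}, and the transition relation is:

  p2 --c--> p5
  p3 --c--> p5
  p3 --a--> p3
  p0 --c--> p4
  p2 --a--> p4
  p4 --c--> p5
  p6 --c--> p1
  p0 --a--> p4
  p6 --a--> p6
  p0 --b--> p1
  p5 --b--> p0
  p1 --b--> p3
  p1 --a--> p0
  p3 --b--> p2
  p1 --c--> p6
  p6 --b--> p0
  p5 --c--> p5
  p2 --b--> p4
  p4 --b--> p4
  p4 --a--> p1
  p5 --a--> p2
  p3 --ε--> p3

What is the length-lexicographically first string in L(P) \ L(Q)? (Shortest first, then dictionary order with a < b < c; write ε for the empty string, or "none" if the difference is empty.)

The string ab is accepted by P but not by Q.
No shorter string lies in the difference, and ab is the lexicographically first length-2 string in L(P) \ L(Q).

ab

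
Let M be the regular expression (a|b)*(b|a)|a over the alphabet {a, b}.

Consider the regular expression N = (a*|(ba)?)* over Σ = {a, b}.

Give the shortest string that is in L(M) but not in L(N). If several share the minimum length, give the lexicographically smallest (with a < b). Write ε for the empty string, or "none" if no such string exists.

The string b is accepted by M but not by N.
No shorter string lies in the difference, and b is the lexicographically first length-1 string in L(M) \ L(N).

b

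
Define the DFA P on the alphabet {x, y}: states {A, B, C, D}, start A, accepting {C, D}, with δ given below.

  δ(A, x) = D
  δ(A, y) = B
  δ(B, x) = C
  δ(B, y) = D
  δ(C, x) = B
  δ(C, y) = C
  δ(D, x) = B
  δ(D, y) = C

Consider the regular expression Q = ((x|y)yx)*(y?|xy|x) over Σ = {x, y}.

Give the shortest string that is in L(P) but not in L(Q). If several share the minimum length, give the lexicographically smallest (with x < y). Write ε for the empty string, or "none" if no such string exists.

yx

The string yx is accepted by P but not by Q.
No shorter string lies in the difference, and yx is the lexicographically first length-2 string in L(P) \ L(Q).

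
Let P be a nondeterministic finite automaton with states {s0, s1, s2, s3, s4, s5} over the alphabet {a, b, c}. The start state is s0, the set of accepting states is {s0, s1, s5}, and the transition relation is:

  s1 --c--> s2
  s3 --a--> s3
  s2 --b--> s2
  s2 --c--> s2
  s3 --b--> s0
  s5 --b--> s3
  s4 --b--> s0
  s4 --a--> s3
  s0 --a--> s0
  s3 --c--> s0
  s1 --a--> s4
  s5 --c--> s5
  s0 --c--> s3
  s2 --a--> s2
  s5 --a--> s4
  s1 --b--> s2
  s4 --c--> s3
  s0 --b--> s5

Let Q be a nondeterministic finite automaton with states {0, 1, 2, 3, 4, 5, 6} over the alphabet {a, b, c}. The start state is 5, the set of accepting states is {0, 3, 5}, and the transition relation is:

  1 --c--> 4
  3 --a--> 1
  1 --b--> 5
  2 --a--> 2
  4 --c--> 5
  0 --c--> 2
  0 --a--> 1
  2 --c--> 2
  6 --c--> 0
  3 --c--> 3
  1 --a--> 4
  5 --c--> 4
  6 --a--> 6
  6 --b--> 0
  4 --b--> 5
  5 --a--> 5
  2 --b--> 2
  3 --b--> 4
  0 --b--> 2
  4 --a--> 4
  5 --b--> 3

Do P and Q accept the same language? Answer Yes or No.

Exploring the product automaton P × Q from the start pair (s0, 5), following both machines on each input symbol, reaches 4 state pairs: (s0, 5), (s5, 3), (s3, 4), (s4, 1).
P accepts in {s0, s1, s5} and Q accepts in {0, 3, 5}. In every reachable pair the two components are either both accepting — (s0, 5), (s5, 3) — or both non-accepting, so no string is accepted by exactly one of the machines: L(P) \ L(Q) and L(Q) \ L(P) are both empty.
Hence every string is accepted by P iff it is accepted by Q, and the two languages coincide.

Yes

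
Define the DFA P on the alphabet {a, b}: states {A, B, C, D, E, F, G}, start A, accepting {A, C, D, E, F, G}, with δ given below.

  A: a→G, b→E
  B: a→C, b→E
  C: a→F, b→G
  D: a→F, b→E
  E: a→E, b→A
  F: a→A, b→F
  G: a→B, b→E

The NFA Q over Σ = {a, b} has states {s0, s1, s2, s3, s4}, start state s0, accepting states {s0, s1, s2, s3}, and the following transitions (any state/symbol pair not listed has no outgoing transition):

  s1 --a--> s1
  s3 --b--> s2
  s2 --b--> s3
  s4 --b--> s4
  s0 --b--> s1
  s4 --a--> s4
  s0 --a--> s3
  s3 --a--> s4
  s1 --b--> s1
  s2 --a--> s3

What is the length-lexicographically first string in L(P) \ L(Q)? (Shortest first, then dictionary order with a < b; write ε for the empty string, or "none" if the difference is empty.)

The string aaa is accepted by P but not by Q.
No shorter string lies in the difference, and aaa is the lexicographically first length-3 string in L(P) \ L(Q).

aaa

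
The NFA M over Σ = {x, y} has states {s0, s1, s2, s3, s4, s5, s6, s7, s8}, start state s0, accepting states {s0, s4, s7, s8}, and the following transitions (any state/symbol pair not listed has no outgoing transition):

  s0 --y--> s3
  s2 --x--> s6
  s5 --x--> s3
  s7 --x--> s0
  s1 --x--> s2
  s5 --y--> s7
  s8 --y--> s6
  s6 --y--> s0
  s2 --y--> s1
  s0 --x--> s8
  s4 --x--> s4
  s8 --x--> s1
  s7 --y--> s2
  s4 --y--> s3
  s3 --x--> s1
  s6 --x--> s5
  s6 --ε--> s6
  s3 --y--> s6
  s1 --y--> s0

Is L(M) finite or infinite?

infinite

State s0 is reachable from the start and can reach an accepting state, and it lies on the cycle s0 → s8 → s1 → s0.
Traversing that cycle any number of times yields accepted strings of unbounded length, so the language is infinite.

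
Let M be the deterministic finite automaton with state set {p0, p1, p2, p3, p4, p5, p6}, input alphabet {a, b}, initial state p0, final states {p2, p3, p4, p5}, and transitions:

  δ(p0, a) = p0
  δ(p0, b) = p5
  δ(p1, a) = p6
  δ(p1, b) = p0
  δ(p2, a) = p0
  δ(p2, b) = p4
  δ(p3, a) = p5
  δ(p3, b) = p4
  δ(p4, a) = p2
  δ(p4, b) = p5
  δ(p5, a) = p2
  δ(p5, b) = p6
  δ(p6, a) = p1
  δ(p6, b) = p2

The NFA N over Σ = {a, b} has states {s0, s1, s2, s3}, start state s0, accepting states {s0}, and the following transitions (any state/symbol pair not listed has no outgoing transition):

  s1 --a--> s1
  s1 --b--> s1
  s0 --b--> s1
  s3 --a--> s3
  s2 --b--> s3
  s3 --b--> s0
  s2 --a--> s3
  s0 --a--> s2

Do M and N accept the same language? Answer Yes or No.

The string b is accepted by M but rejected by N.
So L(M) ≠ L(N).

No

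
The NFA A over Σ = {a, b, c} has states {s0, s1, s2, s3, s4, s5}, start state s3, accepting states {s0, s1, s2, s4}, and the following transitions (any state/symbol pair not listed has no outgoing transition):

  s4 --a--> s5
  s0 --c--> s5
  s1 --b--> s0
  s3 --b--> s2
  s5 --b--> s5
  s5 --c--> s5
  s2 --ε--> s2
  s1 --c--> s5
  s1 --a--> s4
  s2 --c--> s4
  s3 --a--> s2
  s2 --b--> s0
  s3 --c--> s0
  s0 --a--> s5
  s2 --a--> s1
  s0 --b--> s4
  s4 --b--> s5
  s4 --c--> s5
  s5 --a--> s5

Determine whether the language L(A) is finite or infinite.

The useful states (reachable from s3 and able to reach an accepting state) are {s0, s1, s2, s3, s4}.
Restricted to these states the transition graph has no cycle, so every accepting path has bounded length and L is finite.

finite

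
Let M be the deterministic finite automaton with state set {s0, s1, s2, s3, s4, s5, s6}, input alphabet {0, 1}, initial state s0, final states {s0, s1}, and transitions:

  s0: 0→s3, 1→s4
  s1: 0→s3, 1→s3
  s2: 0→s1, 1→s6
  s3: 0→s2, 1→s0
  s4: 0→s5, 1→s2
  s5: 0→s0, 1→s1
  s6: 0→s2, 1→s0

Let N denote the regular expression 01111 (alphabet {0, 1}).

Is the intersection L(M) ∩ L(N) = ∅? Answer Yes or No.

Yes

Converting the expression N to a DFA (subset construction, then merging equivalent states) gives the minimal DFA with states {n0, n1, n2, n3, n4, n5, n6}, start state n0, accepting states {n6} and transitions n0: 0→n1, 1→n2; n1: 0→n2, 1→n3; n2: 0→n2, 1→n2; n3: 0→n2, 1→n4; n4: 0→n2, 1→n5; n5: 0→n2, 1→n6; n6: 0→n2, 1→n2.
Exploring the product automaton M × N from the start pair (s0, n0), following both machines on each input symbol, reaches 13 state pairs: (s0, n0), (s3, n1), (s4, n2), (s2, n2), (s0, n3), (s5, n2), (s1, n2), (s6, n2), (s3, n2), (s4, n4), (s0, n2), (s2, n5), (s6, n6).
M accepts in {s0, s1} and N accepts in {n6}; no reachable pair has both components accepting, so no string drives both machines to acceptance simultaneously and L(M) ∩ L(N) = ∅.
So no string is accepted by both, and the intersection is empty.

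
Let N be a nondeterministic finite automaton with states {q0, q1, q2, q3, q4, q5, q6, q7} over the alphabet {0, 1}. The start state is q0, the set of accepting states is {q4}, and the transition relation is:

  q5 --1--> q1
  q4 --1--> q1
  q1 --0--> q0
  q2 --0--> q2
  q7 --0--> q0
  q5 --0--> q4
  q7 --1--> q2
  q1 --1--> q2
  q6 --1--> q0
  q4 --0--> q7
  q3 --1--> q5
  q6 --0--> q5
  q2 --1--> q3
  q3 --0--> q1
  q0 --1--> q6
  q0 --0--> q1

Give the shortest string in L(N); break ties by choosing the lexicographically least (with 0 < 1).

100

A breadth-first search from q0 reaches an accepting state first via the path q0 → q6 → q5 → q4 on input 100.
No string of length < 3 is accepted (BFS exhausts all shorter strings without reaching an accepting state), and 100 is the lexicographically least accepting string of length 3.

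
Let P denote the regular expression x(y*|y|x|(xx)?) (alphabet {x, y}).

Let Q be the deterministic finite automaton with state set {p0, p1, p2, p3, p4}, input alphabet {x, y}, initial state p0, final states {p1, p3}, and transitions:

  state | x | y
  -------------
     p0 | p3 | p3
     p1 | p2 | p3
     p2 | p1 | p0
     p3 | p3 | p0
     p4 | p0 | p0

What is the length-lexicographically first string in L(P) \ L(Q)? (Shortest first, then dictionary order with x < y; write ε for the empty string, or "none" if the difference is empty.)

xy

The string xy is accepted by P but not by Q.
No shorter string lies in the difference, and xy is the lexicographically first length-2 string in L(P) \ L(Q).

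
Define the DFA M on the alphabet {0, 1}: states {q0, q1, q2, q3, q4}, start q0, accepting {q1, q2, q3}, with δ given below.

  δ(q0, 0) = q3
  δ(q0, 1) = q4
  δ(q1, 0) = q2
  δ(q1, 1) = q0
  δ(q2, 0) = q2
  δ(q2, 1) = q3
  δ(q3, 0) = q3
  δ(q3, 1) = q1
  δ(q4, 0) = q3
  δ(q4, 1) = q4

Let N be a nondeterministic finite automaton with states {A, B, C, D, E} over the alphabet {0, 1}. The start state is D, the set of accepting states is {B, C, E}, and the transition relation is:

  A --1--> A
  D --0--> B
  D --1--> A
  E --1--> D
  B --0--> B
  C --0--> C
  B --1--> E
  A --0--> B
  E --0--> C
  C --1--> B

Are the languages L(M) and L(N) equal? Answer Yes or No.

Yes

Exploring the product automaton M × N from the start pair (q0, D), following both machines on each input symbol, reaches 5 state pairs: (q0, D), (q3, B), (q4, A), (q1, E), (q2, C).
M accepts in {q1, q2, q3} and N accepts in {B, C, E}. In every reachable pair the two components are either both accepting — (q3, B), (q1, E), (q2, C) — or both non-accepting, so no string is accepted by exactly one of the machines: L(M) \ L(N) and L(N) \ L(M) are both empty.
Hence every string is accepted by M iff it is accepted by N, and the two languages coincide.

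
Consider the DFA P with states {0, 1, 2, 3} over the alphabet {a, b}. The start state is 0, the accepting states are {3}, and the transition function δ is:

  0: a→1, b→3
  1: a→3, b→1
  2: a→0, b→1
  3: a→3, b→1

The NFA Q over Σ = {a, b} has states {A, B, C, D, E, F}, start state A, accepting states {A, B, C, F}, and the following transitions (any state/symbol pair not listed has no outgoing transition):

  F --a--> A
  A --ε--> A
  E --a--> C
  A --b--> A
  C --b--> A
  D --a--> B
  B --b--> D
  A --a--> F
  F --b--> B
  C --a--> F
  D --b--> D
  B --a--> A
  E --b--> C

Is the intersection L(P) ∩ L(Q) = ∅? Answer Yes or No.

The string b is accepted by both P and Q.
Hence L(P) ∩ L(Q) ≠ ∅.

No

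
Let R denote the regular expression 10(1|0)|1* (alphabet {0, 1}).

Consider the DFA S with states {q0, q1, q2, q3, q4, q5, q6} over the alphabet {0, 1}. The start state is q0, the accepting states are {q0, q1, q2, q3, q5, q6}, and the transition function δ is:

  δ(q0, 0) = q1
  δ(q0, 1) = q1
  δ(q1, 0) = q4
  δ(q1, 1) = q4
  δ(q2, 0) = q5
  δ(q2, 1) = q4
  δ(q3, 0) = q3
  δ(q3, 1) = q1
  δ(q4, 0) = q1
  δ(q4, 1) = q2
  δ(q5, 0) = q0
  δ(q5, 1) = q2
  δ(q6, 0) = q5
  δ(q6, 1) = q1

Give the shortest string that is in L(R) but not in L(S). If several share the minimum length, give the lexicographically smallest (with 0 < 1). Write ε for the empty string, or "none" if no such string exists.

The string 11 is accepted by R but not by S.
No shorter string lies in the difference, and 11 is the lexicographically first length-2 string in L(R) \ L(S).

11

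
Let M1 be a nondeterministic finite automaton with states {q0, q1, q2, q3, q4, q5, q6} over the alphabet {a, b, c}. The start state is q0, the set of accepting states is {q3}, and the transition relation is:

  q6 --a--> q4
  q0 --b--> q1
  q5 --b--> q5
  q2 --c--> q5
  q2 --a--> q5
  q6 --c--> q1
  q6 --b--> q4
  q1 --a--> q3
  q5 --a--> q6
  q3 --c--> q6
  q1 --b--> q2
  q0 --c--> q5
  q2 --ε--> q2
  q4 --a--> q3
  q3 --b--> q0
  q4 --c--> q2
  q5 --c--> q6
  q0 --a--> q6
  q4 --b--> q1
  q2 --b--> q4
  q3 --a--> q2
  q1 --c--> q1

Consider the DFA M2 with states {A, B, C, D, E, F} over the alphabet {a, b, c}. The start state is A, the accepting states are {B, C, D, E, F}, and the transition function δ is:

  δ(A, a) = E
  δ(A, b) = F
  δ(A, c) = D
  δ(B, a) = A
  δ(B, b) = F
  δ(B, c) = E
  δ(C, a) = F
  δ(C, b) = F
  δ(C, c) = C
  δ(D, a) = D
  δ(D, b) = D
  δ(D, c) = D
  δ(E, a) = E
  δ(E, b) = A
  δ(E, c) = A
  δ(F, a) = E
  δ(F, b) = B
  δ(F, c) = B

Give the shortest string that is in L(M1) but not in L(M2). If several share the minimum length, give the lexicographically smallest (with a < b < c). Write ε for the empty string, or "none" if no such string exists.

bca

The string bca is accepted by M1 but not by M2.
No shorter string lies in the difference, and bca is the lexicographically first length-3 string in L(M1) \ L(M2).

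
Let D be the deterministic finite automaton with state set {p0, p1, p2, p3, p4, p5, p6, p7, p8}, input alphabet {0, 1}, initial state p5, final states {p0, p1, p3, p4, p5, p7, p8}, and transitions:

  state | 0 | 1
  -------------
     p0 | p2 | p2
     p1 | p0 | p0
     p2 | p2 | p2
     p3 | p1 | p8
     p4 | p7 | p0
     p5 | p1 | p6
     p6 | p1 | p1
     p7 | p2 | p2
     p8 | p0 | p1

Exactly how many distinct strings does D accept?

10

The useful subgraph on states {p0, p1, p5, p6} is acyclic, so L(D) is finite; the longest accepting path visits 4 useful states, giving maximum string length 3.
Counting accepting paths from p5 by length: 1 of length 0, 1 of length 1, 4 of length 2, 4 of length 3. Total 10.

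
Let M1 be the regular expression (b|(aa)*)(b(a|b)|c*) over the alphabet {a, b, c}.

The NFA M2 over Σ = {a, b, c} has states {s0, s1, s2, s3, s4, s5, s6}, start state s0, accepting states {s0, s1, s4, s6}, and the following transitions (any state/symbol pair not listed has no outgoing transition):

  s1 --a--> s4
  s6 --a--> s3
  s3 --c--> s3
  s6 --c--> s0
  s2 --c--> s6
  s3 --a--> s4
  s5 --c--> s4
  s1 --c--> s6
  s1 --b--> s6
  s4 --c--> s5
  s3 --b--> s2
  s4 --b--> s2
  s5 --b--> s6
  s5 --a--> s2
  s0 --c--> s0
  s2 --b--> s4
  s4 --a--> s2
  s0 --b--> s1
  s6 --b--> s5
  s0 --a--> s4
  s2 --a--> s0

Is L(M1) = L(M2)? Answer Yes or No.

The string aa is accepted by M1 but rejected by M2.
So L(M1) ≠ L(M2).

No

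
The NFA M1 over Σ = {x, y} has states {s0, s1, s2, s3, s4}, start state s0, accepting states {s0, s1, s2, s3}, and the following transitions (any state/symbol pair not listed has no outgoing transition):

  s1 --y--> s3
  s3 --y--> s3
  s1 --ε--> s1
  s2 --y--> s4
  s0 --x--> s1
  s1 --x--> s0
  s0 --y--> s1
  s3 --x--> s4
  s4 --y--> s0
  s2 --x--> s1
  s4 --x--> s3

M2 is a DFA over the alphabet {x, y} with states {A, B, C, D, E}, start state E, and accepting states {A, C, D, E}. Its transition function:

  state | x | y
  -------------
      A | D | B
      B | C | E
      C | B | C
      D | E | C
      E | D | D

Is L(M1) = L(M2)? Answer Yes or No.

Exploring the product automaton M1 × M2 from the start pair (s0, E), following both machines on each input symbol, reaches 4 state pairs: (s0, E), (s1, D), (s3, C), (s4, B).
M1 accepts in {s0, s1, s2, s3} and M2 accepts in {A, C, D, E}. In every reachable pair the two components are either both accepting — (s0, E), (s1, D), (s3, C) — or both non-accepting, so no string is accepted by exactly one of the machines: L(M1) \ L(M2) and L(M2) \ L(M1) are both empty.
Hence every string is accepted by M1 iff it is accepted by M2, and the two languages coincide.

Yes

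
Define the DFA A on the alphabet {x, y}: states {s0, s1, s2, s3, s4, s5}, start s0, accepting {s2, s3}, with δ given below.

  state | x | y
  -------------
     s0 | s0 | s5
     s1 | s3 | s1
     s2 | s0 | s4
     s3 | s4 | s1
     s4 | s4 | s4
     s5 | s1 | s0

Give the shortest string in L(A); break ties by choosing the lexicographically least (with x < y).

A breadth-first search from s0 reaches an accepting state first via the path s0 → s5 → s1 → s3 on input yxx.
No string of length < 3 is accepted (BFS exhausts all shorter strings without reaching an accepting state), and yxx is the lexicographically least accepting string of length 3.

yxx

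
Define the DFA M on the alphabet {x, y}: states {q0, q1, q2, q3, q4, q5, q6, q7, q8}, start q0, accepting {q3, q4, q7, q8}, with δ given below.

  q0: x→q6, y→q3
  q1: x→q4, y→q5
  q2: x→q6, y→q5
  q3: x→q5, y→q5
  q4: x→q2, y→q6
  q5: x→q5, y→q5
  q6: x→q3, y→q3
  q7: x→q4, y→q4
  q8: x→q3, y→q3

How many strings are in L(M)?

3

The useful subgraph on states {q0, q3, q6} is acyclic, so L(M) is finite; the longest accepting path visits 3 useful states, giving maximum string length 2.
Counting accepting paths from q0 by length: 1 of length 1, 2 of length 2. Total 3.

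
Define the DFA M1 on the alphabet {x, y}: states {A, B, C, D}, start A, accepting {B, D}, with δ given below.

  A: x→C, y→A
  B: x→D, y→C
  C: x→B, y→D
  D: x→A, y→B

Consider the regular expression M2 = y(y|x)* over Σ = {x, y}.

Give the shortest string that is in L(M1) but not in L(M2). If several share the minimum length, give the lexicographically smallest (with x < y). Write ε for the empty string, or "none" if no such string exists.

xx

The string xx is accepted by M1 but not by M2.
No shorter string lies in the difference, and xx is the lexicographically first length-2 string in L(M1) \ L(M2).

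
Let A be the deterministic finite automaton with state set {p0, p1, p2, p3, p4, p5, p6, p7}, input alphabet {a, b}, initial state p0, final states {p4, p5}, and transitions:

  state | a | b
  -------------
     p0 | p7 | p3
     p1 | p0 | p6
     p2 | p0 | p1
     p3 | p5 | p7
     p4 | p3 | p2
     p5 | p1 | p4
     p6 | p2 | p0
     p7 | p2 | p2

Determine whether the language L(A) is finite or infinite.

infinite

State p0 is reachable from the start and can reach an accepting state, and it lies on the cycle p0 → p3 → p5 → p1 → p0.
Traversing that cycle any number of times yields accepted strings of unbounded length, so the language is infinite.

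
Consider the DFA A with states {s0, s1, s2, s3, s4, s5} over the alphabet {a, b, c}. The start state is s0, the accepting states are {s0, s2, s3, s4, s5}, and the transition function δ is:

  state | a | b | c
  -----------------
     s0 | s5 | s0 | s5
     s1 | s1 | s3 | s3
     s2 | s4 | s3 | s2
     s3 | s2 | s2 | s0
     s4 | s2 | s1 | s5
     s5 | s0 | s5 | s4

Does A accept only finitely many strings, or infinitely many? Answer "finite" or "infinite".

State s0 is reachable from the start and can reach an accepting state, and it lies on the cycle s0 → s0.
Traversing that cycle any number of times yields accepted strings of unbounded length, so the language is infinite.

infinite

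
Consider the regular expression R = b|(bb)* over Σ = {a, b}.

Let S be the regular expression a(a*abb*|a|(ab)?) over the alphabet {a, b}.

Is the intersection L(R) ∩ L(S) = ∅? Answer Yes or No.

Converting the expression R to a DFA (subset construction, then merging equivalent states) gives the minimal DFA with states {r0, r1, r2, r3, r4}, start state r0, accepting states {r0, r2, r3} and transitions r0: a→r1, b→r2; r1: a→r1, b→r1; r2: a→r1, b→r3; r3: a→r1, b→r4; r4: a→r1, b→r3.
Converting the expression S to a DFA (subset construction, then merging equivalent states) gives the minimal DFA with states {s0, s1, s2, s3, s4, s5}, start state s0, accepting states {s1, s3, s5} and transitions s0: a→s1, b→s2; s1: a→s3, b→s2; s2: a→s2, b→s2; s3: a→s4, b→s5; s4: a→s4, b→s5; s5: a→s2, b→s5.
Exploring the product automaton R × S from the start pair (r0, s0), following both machines on each input symbol, reaches 9 state pairs: (r0, s0), (r1, s1), (r2, s2), (r1, s3), (r1, s2), (r3, s2), (r1, s4), (r1, s5), (r4, s2).
R accepts in {r0, r2, r3} and S accepts in {s1, s3, s5}; no reachable pair has both components accepting, so no string drives both machines to acceptance simultaneously and L(R) ∩ L(S) = ∅.
So no string is accepted by both, and the intersection is empty.

Yes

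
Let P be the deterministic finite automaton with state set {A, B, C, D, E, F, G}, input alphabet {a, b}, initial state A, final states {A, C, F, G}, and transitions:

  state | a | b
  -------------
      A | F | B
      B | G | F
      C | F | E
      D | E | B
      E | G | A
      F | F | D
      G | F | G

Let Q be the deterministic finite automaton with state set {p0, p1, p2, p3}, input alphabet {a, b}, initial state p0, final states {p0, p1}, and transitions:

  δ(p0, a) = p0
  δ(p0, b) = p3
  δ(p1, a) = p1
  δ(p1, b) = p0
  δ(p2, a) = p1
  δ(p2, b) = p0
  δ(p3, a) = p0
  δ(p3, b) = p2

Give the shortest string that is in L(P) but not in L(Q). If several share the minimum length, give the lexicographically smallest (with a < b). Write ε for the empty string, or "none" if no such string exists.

bb

The string bb is accepted by P but not by Q.
No shorter string lies in the difference, and bb is the lexicographically first length-2 string in L(P) \ L(Q).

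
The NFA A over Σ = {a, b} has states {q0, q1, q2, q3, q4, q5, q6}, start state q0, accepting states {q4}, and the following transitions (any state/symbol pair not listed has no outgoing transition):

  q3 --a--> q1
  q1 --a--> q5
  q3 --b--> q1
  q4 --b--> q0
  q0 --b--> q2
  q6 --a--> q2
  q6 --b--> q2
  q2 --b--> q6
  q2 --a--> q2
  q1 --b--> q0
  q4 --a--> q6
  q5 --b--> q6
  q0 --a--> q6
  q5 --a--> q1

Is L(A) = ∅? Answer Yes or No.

The states reachable from the start state are {q0, q2, q6}.
None of the accepting states {q4} is reachable, so no string is accepted and L(A) = ∅.

Yes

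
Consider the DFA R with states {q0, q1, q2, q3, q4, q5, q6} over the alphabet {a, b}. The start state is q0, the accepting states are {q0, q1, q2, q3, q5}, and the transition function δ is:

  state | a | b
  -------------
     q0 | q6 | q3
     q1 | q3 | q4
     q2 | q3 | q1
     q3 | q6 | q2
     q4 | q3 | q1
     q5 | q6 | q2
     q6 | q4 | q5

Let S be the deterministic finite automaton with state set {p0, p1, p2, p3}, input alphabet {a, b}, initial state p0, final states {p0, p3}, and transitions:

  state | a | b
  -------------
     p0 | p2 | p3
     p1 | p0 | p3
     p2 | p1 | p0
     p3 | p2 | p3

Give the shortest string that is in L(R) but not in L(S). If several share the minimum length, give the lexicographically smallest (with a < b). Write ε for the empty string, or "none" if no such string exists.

bba

The string bba is accepted by R but not by S.
No shorter string lies in the difference, and bba is the lexicographically first length-3 string in L(R) \ L(S).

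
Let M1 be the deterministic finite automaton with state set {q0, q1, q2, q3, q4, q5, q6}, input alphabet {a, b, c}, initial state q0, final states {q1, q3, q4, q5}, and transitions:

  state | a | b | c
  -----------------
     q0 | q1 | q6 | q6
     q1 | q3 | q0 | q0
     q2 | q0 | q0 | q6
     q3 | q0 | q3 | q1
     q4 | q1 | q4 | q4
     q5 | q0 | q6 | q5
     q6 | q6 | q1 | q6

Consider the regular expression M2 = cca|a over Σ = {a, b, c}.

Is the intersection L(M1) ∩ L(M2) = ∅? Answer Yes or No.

No

The string a is accepted by both M1 and M2.
Hence L(M1) ∩ L(M2) ≠ ∅.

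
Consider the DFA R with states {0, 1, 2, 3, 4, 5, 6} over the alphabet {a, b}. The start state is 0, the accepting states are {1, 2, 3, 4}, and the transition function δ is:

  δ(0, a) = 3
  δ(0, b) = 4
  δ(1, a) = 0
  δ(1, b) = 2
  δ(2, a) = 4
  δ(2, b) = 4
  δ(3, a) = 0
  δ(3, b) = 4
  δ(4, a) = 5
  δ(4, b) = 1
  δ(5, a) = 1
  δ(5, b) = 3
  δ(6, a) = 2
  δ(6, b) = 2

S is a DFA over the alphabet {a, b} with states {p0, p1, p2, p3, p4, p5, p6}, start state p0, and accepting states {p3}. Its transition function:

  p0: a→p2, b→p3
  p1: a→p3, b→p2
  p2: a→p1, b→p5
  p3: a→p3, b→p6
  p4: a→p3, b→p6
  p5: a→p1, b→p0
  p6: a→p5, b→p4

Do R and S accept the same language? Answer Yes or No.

The string a is accepted by R but rejected by S.
So L(R) ≠ L(S).

No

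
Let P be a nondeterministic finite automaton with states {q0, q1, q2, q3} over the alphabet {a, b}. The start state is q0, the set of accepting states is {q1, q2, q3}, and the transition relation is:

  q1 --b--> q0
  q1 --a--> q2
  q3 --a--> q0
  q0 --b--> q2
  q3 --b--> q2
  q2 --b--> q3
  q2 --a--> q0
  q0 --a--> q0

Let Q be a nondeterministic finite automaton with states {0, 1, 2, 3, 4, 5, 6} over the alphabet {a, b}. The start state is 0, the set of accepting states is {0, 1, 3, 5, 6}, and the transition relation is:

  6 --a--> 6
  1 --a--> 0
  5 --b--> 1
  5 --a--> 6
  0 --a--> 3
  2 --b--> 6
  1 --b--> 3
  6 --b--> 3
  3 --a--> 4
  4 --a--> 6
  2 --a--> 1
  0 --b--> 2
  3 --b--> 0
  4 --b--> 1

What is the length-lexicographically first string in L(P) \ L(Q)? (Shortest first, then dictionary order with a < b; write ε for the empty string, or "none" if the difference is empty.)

The string b is accepted by P but not by Q.
No shorter string lies in the difference, and b is the lexicographically first length-1 string in L(P) \ L(Q).

b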